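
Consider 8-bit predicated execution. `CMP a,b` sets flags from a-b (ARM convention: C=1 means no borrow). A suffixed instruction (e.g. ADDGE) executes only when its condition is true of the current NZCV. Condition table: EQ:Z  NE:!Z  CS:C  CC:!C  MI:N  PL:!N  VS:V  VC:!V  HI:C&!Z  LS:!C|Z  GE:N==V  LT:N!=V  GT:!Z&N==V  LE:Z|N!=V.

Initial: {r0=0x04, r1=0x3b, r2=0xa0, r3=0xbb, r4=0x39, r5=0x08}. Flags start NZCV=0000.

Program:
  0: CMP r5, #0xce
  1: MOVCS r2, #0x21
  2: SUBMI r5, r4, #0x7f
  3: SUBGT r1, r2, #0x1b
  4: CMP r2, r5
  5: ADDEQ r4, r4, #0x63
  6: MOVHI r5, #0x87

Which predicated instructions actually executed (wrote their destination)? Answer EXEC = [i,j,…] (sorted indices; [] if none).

EXEC = [3,6]

0: ✓ CMP  NZCV=0000
1: · MOVCS
2: · SUBMI
3: ✓ SUBGT  r1←0x85
4: ✓ CMP  NZCV=1010
5: · ADDEQ
6: ✓ MOVHI  r5←0x87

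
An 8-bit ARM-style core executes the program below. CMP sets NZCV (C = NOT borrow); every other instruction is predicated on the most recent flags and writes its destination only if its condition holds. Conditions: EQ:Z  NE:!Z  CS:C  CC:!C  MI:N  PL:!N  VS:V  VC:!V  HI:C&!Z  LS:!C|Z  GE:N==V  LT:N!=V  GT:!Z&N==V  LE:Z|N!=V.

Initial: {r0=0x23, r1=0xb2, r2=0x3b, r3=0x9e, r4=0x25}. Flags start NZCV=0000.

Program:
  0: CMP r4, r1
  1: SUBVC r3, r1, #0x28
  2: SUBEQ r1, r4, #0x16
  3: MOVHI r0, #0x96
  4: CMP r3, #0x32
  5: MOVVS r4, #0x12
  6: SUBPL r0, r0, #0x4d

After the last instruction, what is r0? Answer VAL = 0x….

[0] flags=0000 → (cmp)
[1] flags=0000 VC?T → r3=0x8a
[2] flags=0000 EQ?F → skip
[3] flags=0000 HI?F → skip
[4] flags=0011 → (cmp)
[5] flags=0011 VS?T → r4=0x12
[6] flags=0011 PL?T → r0=0xd6

VAL = 0xd6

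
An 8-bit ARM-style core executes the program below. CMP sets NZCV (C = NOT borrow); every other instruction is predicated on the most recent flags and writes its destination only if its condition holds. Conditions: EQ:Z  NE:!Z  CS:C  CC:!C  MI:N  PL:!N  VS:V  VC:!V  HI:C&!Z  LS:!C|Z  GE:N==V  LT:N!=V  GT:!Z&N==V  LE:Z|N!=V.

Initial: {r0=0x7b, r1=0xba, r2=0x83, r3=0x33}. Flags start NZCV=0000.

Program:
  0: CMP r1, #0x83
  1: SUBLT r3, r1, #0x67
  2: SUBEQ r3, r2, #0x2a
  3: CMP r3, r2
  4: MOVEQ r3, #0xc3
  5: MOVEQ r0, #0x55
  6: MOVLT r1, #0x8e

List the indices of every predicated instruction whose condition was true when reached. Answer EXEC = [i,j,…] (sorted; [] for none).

EXEC = []

[0] flags=0010 → (cmp)
[1] flags=0010 LT?F → skip
[2] flags=0010 EQ?F → skip
[3] flags=1001 → (cmp)
[4] flags=1001 EQ?F → skip
[5] flags=1001 EQ?F → skip
[6] flags=1001 LT?F → skip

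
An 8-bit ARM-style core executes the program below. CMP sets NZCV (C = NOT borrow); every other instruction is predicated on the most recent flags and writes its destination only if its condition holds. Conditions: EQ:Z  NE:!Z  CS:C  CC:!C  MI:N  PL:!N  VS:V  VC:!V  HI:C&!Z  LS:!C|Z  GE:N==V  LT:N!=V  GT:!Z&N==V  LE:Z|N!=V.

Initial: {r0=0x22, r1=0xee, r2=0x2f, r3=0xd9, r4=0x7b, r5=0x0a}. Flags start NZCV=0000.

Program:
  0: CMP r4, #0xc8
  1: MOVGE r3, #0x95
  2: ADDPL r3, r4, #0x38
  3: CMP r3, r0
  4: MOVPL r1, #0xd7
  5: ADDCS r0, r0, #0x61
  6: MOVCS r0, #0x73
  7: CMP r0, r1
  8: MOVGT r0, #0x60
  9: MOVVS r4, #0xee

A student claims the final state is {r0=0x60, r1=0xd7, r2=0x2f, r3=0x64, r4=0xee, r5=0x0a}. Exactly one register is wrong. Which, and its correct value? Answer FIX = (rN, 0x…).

0: ✓ CMP  NZCV=1001
1: ✓ MOVGE  r3←0x95
2: · ADDPL
3: ✓ CMP  NZCV=0011
4: ✓ MOVPL  r1←0xd7
5: ✓ ADDCS  r0←0x83
6: ✓ MOVCS  r0←0x73
7: ✓ CMP  NZCV=1001
8: ✓ MOVGT  r0←0x60
9: ✓ MOVVS  r4←0xee

FIX = (r3, 0x95)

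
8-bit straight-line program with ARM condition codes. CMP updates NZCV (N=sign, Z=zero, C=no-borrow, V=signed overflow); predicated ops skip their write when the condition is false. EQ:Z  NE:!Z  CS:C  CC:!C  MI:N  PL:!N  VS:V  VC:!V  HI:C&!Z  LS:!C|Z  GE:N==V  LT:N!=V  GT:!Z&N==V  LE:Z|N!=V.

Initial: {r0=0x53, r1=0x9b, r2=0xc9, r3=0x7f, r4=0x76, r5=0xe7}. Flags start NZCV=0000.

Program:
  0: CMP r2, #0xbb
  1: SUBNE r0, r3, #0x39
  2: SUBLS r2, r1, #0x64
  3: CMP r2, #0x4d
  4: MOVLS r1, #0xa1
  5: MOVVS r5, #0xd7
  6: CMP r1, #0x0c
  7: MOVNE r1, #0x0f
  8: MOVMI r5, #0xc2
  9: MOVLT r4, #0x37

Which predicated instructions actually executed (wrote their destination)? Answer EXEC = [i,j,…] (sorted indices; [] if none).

EXEC = [1,5,7,8,9]

0: ✓ CMP  NZCV=0010
1: ✓ SUBNE  r0←0x46
2: · SUBLS
3: ✓ CMP  NZCV=0011
4: · MOVLS
5: ✓ MOVVS  r5←0xd7
6: ✓ CMP  NZCV=1010
7: ✓ MOVNE  r1←0x0f
8: ✓ MOVMI  r5←0xc2
9: ✓ MOVLT  r4←0x37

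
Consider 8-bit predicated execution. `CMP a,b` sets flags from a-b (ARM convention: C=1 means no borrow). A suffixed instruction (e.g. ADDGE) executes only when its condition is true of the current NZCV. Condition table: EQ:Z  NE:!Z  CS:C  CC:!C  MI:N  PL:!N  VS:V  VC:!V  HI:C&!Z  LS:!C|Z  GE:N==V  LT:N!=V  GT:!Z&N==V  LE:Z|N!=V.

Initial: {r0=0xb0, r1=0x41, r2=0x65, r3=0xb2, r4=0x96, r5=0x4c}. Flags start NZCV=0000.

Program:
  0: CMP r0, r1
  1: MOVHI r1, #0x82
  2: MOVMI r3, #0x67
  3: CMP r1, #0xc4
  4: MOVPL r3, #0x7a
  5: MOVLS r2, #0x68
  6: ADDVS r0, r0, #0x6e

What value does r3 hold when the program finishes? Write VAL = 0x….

0: ✓ CMP  NZCV=0011
1: ✓ MOVHI  r1←0x82
2: · MOVMI
3: ✓ CMP  NZCV=1000
4: · MOVPL
5: ✓ MOVLS  r2←0x68
6: · ADDVS

VAL = 0xb2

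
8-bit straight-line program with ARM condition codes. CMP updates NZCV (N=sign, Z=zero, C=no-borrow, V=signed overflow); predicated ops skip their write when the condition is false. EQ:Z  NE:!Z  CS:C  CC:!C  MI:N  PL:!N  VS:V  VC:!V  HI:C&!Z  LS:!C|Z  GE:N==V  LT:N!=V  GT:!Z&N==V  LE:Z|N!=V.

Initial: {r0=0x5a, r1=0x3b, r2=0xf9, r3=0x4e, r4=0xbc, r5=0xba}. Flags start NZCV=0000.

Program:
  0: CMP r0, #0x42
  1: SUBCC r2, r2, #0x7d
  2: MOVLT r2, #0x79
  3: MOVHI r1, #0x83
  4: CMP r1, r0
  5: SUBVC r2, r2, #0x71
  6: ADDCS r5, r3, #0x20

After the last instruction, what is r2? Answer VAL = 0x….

[0] flags=0010 → (cmp)
[1] flags=0010 CC?F → skip
[2] flags=0010 LT?F → skip
[3] flags=0010 HI?T → r1=0x83
[4] flags=0011 → (cmp)
[5] flags=0011 VC?F → skip
[6] flags=0011 CS?T → r5=0x6e

VAL = 0xf9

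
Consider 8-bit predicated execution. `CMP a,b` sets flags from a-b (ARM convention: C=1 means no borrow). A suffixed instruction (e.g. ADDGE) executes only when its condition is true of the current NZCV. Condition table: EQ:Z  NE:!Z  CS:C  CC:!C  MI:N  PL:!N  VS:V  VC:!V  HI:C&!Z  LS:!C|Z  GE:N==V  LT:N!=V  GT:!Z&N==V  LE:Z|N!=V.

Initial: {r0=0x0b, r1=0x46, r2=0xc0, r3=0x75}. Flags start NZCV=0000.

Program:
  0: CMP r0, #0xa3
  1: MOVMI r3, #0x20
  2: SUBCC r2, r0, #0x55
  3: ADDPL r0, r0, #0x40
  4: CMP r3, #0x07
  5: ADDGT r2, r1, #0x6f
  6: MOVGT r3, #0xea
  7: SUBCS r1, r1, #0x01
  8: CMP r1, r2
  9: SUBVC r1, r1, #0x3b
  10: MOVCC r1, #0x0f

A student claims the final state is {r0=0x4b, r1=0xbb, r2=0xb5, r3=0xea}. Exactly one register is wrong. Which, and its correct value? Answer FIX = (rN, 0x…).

0: ✓ CMP  NZCV=0000
1: · MOVMI
2: ✓ SUBCC  r2←0xb6
3: ✓ ADDPL  r0←0x4b
4: ✓ CMP  NZCV=0010
5: ✓ ADDGT  r2←0xb5
6: ✓ MOVGT  r3←0xea
7: ✓ SUBCS  r1←0x45
8: ✓ CMP  NZCV=1001
9: · SUBVC
10: ✓ MOVCC  r1←0x0f

FIX = (r1, 0x0f)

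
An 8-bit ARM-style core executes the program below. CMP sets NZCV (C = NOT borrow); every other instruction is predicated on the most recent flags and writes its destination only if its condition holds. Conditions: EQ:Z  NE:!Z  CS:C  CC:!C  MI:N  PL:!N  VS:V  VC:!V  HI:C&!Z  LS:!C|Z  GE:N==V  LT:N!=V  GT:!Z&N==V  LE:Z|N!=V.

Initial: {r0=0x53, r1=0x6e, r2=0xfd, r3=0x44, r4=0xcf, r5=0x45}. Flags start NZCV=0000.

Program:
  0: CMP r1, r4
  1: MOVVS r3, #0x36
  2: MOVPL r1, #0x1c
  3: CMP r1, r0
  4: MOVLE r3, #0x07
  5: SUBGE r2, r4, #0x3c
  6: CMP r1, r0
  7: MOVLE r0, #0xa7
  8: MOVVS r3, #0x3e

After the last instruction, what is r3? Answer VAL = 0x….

0: ✓ CMP  NZCV=1001
1: ✓ MOVVS  r3←0x36
2: · MOVPL
3: ✓ CMP  NZCV=0010
4: · MOVLE
5: ✓ SUBGE  r2←0x93
6: ✓ CMP  NZCV=0010
7: · MOVLE
8: · MOVVS

VAL = 0x36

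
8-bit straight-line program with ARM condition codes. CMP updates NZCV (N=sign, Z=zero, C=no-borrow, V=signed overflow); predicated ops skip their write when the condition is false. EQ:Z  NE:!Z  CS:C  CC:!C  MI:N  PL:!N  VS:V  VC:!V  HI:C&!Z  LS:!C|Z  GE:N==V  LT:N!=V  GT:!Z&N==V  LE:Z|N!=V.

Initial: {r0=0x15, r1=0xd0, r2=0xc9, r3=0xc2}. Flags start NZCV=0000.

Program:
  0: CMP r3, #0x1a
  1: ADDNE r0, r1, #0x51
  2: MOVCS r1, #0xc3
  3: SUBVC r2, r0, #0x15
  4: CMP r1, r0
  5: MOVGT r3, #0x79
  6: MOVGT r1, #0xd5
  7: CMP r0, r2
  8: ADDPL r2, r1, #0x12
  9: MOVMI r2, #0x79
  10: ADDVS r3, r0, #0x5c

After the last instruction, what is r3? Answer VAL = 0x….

VAL = 0xc2

[0] flags=1010 → (cmp)
[1] flags=1010 NE?T → r0=0x21
[2] flags=1010 CS?T → r1=0xc3
[3] flags=1010 VC?T → r2=0x0c
[4] flags=1010 → (cmp)
[5] flags=1010 GT?F → skip
[6] flags=1010 GT?F → skip
[7] flags=0010 → (cmp)
[8] flags=0010 PL?T → r2=0xd5
[9] flags=0010 MI?F → skip
[10] flags=0010 VS?F → skip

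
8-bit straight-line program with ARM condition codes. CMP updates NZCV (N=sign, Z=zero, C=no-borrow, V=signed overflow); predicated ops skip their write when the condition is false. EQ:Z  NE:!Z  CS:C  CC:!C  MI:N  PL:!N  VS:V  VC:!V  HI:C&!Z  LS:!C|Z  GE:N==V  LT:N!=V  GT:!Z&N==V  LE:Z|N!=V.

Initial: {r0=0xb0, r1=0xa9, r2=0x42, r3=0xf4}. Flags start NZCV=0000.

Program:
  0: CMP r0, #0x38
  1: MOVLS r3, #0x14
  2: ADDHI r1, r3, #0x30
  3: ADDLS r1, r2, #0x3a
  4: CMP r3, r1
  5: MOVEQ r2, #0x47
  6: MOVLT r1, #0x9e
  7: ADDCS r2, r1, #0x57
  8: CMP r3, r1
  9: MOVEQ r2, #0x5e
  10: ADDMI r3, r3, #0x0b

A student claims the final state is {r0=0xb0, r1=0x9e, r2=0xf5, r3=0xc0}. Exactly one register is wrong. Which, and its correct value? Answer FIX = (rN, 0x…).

FIX = (r3, 0xf4)

0: ✓ CMP  NZCV=0011
1: · MOVLS
2: ✓ ADDHI  r1←0x24
3: · ADDLS
4: ✓ CMP  NZCV=1010
5: · MOVEQ
6: ✓ MOVLT  r1←0x9e
7: ✓ ADDCS  r2←0xf5
8: ✓ CMP  NZCV=0010
9: · MOVEQ
10: · ADDMI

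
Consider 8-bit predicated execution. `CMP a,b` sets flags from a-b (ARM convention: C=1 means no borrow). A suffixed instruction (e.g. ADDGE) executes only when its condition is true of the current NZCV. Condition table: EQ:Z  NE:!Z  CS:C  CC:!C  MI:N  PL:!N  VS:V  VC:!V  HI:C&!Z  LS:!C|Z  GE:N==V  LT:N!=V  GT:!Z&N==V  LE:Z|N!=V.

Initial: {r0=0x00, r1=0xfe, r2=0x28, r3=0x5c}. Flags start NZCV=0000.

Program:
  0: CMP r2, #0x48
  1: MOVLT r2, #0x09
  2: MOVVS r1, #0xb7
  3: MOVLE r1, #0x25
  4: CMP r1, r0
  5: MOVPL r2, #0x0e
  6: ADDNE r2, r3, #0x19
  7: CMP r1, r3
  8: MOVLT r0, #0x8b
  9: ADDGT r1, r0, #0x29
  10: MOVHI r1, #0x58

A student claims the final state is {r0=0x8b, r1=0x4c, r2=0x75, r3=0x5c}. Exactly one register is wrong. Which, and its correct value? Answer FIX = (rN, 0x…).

FIX = (r1, 0x25)

0: ✓ CMP  NZCV=1000
1: ✓ MOVLT  r2←0x09
2: · MOVVS
3: ✓ MOVLE  r1←0x25
4: ✓ CMP  NZCV=0010
5: ✓ MOVPL  r2←0x0e
6: ✓ ADDNE  r2←0x75
7: ✓ CMP  NZCV=1000
8: ✓ MOVLT  r0←0x8b
9: · ADDGT
10: · MOVHI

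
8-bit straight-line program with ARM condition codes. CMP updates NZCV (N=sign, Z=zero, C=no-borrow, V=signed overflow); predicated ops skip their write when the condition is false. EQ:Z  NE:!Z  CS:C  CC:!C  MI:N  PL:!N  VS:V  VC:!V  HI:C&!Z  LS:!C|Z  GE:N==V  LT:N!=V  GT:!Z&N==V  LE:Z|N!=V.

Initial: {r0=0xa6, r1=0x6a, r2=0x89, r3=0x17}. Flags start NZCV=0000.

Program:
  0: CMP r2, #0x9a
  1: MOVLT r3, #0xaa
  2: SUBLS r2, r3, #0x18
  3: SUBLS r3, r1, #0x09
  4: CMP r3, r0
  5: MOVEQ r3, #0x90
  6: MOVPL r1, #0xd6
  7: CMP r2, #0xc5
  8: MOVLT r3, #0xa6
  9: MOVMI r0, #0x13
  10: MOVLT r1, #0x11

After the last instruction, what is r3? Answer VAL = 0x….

[0] flags=1000 → (cmp)
[1] flags=1000 LT?T → r3=0xaa
[2] flags=1000 LS?T → r2=0x92
[3] flags=1000 LS?T → r3=0x61
[4] flags=1001 → (cmp)
[5] flags=1001 EQ?F → skip
[6] flags=1001 PL?F → skip
[7] flags=1000 → (cmp)
[8] flags=1000 LT?T → r3=0xa6
[9] flags=1000 MI?T → r0=0x13
[10] flags=1000 LT?T → r1=0x11

VAL = 0xa6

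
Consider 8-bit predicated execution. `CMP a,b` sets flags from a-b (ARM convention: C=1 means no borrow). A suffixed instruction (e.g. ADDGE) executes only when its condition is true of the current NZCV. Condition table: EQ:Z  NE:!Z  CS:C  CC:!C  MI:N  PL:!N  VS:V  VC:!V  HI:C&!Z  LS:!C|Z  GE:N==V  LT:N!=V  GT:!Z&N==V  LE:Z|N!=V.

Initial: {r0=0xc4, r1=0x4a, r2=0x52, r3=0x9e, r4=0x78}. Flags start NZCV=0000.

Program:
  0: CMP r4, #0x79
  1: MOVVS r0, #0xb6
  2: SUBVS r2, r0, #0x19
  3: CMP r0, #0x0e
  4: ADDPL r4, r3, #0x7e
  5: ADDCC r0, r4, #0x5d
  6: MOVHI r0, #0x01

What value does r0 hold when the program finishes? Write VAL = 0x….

VAL = 0x01

[0] flags=1000 → (cmp)
[1] flags=1000 VS?F → skip
[2] flags=1000 VS?F → skip
[3] flags=1010 → (cmp)
[4] flags=1010 PL?F → skip
[5] flags=1010 CC?F → skip
[6] flags=1010 HI?T → r0=0x01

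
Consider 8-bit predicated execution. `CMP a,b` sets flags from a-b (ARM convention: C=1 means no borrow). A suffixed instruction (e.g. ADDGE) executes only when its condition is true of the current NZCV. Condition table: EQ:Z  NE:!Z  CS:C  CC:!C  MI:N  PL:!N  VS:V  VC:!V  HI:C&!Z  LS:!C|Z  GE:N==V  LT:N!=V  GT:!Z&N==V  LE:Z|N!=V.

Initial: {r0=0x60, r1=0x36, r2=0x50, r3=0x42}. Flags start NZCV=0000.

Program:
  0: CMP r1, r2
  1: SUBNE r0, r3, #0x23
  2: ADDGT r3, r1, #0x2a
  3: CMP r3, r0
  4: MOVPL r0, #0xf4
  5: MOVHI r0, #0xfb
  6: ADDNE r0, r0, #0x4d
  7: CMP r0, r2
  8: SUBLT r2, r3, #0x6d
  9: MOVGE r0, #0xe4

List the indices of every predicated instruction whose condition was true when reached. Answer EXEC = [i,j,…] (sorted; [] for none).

[0] flags=1000 → (cmp)
[1] flags=1000 NE?T → r0=0x1f
[2] flags=1000 GT?F → skip
[3] flags=0010 → (cmp)
[4] flags=0010 PL?T → r0=0xf4
[5] flags=0010 HI?T → r0=0xfb
[6] flags=0010 NE?T → r0=0x48
[7] flags=1000 → (cmp)
[8] flags=1000 LT?T → r2=0xd5
[9] flags=1000 GE?F → skip

EXEC = [1,4,5,6,8]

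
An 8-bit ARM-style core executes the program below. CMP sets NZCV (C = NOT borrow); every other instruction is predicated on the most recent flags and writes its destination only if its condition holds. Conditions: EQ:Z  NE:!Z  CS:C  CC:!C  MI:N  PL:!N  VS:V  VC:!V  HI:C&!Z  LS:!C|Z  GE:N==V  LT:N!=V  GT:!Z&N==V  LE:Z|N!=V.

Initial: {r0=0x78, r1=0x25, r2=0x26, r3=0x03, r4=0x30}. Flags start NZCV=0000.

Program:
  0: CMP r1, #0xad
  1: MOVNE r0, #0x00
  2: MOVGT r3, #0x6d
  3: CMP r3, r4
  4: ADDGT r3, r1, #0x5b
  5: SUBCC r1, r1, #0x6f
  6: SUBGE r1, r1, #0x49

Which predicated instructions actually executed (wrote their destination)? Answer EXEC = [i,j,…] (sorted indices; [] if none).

EXEC = [1,2,4,6]

[0] flags=0000 → (cmp)
[1] flags=0000 NE?T → r0=0x00
[2] flags=0000 GT?T → r3=0x6d
[3] flags=0010 → (cmp)
[4] flags=0010 GT?T → r3=0x80
[5] flags=0010 CC?F → skip
[6] flags=0010 GE?T → r1=0xdc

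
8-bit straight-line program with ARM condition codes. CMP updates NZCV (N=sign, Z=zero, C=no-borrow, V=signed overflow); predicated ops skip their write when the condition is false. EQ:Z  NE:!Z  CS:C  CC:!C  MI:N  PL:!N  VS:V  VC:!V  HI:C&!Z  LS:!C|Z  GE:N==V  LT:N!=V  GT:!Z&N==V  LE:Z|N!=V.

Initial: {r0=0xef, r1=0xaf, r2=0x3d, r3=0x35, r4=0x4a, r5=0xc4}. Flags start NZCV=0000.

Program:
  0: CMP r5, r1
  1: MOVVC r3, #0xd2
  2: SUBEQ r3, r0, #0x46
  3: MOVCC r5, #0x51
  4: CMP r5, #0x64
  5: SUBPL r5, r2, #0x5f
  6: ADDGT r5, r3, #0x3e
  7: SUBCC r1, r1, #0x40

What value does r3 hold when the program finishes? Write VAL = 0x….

0: ✓ CMP  NZCV=0010
1: ✓ MOVVC  r3←0xd2
2: · SUBEQ
3: · MOVCC
4: ✓ CMP  NZCV=0011
5: ✓ SUBPL  r5←0xde
6: · ADDGT
7: · SUBCC

VAL = 0xd2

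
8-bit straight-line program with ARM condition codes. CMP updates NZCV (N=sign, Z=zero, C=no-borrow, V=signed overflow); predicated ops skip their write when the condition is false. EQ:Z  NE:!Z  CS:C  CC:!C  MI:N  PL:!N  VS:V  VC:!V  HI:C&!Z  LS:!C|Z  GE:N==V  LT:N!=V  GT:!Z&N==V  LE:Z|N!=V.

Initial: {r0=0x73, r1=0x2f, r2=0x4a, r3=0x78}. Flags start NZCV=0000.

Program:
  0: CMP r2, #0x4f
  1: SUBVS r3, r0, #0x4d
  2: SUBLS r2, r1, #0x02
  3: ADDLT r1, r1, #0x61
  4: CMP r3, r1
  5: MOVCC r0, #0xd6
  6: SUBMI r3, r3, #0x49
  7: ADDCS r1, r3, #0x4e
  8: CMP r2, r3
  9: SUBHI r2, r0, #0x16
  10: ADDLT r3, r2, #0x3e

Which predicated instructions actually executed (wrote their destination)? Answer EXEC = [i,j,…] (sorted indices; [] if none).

[0] flags=1000 → (cmp)
[1] flags=1000 VS?F → skip
[2] flags=1000 LS?T → r2=0x2d
[3] flags=1000 LT?T → r1=0x90
[4] flags=1001 → (cmp)
[5] flags=1001 CC?T → r0=0xd6
[6] flags=1001 MI?T → r3=0x2f
[7] flags=1001 CS?F → skip
[8] flags=1000 → (cmp)
[9] flags=1000 HI?F → skip
[10] flags=1000 LT?T → r3=0x6b

EXEC = [2,3,5,6,10]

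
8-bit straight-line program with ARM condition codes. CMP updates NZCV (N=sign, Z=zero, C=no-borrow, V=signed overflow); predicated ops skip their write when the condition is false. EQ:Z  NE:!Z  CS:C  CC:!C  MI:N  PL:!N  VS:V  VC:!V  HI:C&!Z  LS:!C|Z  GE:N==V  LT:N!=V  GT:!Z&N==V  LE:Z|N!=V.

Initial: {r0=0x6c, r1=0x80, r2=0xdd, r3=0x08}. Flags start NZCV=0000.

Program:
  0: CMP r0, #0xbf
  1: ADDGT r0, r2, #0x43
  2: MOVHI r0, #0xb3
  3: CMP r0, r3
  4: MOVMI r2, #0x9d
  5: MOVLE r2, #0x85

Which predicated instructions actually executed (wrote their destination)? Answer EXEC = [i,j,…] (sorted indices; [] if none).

EXEC = [1]

0: ✓ CMP  NZCV=1001
1: ✓ ADDGT  r0←0x20
2: · MOVHI
3: ✓ CMP  NZCV=0010
4: · MOVMI
5: · MOVLE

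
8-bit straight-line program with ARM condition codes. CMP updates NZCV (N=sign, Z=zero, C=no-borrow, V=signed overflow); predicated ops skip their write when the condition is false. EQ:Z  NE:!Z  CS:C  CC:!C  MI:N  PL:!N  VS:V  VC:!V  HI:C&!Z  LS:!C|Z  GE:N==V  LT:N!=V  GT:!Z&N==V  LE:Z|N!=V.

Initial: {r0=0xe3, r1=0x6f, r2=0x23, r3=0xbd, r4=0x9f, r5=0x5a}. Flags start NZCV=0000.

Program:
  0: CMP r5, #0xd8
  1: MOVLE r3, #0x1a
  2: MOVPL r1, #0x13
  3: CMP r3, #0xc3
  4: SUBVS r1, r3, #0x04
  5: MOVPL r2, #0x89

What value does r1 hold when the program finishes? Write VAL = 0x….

0: ✓ CMP  NZCV=1001
1: · MOVLE
2: · MOVPL
3: ✓ CMP  NZCV=1000
4: · SUBVS
5: · MOVPL

VAL = 0x6f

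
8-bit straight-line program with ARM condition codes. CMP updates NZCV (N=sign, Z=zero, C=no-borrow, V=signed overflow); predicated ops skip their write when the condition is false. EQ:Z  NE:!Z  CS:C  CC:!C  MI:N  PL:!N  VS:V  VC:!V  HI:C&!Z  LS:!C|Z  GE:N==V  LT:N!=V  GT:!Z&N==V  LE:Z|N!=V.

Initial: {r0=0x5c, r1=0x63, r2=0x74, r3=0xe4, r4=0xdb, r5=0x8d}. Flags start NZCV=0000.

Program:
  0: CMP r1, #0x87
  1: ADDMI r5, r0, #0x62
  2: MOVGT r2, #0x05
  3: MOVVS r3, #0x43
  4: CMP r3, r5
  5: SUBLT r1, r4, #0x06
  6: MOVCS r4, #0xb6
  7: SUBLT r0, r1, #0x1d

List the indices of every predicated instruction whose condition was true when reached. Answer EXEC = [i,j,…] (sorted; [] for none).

0: ✓ CMP  NZCV=1001
1: ✓ ADDMI  r5←0xbe
2: ✓ MOVGT  r2←0x05
3: ✓ MOVVS  r3←0x43
4: ✓ CMP  NZCV=1001
5: · SUBLT
6: · MOVCS
7: · SUBLT

EXEC = [1,2,3]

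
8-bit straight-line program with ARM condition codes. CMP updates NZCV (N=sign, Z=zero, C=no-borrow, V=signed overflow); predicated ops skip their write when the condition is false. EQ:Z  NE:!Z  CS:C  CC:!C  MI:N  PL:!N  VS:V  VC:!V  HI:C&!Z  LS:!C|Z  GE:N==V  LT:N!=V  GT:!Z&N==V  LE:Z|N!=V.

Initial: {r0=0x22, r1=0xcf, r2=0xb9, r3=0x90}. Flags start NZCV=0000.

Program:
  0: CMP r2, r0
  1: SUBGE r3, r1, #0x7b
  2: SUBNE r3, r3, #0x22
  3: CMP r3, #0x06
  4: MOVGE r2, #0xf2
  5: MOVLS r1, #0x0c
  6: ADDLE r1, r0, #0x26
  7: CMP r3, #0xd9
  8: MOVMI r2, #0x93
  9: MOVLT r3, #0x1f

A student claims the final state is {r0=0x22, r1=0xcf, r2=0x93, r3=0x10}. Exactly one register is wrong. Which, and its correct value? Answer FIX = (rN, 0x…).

[0] flags=1010 → (cmp)
[1] flags=1010 GE?F → skip
[2] flags=1010 NE?T → r3=0x6e
[3] flags=0010 → (cmp)
[4] flags=0010 GE?T → r2=0xf2
[5] flags=0010 LS?F → skip
[6] flags=0010 LE?F → skip
[7] flags=1001 → (cmp)
[8] flags=1001 MI?T → r2=0x93
[9] flags=1001 LT?F → skip

FIX = (r3, 0x6e)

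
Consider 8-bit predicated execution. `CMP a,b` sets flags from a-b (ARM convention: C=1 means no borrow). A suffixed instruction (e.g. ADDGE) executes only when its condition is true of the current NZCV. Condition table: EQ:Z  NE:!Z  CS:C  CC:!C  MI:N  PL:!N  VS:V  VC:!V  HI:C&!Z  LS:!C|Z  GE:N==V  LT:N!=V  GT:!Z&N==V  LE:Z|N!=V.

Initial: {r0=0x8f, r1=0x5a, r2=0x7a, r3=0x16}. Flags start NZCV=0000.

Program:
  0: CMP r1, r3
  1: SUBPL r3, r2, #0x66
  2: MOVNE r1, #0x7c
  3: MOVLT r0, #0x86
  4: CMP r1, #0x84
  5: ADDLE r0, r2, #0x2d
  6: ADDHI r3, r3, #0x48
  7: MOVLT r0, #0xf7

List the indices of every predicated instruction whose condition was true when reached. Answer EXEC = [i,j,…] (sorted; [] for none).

EXEC = [1,2]

[0] flags=0010 → (cmp)
[1] flags=0010 PL?T → r3=0x14
[2] flags=0010 NE?T → r1=0x7c
[3] flags=0010 LT?F → skip
[4] flags=1001 → (cmp)
[5] flags=1001 LE?F → skip
[6] flags=1001 HI?F → skip
[7] flags=1001 LT?F → skip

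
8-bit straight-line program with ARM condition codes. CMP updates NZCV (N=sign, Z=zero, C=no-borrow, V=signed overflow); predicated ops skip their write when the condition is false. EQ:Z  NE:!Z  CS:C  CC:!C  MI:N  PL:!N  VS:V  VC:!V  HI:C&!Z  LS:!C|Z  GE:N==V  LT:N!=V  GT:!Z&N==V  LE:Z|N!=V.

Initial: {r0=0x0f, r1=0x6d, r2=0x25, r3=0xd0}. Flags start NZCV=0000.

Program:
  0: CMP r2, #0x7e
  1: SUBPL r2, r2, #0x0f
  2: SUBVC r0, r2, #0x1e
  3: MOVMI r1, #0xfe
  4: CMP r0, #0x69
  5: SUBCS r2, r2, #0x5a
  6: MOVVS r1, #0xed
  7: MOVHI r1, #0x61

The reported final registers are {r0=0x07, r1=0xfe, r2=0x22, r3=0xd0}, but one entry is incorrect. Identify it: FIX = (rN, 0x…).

0: ✓ CMP  NZCV=1000
1: · SUBPL
2: ✓ SUBVC  r0←0x07
3: ✓ MOVMI  r1←0xfe
4: ✓ CMP  NZCV=1000
5: · SUBCS
6: · MOVVS
7: · MOVHI

FIX = (r2, 0x25)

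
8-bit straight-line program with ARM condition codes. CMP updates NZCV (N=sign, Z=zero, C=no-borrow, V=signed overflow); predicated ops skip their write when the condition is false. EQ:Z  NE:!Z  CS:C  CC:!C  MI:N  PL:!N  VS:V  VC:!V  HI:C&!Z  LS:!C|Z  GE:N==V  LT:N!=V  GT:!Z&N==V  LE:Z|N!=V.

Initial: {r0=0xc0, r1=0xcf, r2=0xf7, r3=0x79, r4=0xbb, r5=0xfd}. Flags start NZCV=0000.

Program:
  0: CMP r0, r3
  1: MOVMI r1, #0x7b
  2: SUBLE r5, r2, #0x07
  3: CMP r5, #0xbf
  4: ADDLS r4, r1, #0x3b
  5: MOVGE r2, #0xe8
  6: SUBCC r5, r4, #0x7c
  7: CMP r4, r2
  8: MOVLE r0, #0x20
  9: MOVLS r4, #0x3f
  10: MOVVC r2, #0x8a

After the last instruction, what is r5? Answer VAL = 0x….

0: ✓ CMP  NZCV=0011
1: · MOVMI
2: ✓ SUBLE  r5←0xf0
3: ✓ CMP  NZCV=0010
4: · ADDLS
5: ✓ MOVGE  r2←0xe8
6: · SUBCC
7: ✓ CMP  NZCV=1000
8: ✓ MOVLE  r0←0x20
9: ✓ MOVLS  r4←0x3f
10: ✓ MOVVC  r2←0x8a

VAL = 0xf0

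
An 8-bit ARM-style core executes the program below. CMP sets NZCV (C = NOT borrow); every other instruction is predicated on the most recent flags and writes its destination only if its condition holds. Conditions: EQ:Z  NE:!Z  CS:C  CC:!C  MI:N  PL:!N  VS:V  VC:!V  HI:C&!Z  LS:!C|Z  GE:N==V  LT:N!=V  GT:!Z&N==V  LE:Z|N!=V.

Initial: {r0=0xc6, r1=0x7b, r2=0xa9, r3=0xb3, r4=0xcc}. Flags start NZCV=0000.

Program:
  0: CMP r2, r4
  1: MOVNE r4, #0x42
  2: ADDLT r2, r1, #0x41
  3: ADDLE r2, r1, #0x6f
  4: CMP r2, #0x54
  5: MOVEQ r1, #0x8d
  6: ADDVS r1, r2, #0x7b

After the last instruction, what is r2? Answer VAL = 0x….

0: ✓ CMP  NZCV=1000
1: ✓ MOVNE  r4←0x42
2: ✓ ADDLT  r2←0xbc
3: ✓ ADDLE  r2←0xea
4: ✓ CMP  NZCV=1010
5: · MOVEQ
6: · ADDVS

VAL = 0xea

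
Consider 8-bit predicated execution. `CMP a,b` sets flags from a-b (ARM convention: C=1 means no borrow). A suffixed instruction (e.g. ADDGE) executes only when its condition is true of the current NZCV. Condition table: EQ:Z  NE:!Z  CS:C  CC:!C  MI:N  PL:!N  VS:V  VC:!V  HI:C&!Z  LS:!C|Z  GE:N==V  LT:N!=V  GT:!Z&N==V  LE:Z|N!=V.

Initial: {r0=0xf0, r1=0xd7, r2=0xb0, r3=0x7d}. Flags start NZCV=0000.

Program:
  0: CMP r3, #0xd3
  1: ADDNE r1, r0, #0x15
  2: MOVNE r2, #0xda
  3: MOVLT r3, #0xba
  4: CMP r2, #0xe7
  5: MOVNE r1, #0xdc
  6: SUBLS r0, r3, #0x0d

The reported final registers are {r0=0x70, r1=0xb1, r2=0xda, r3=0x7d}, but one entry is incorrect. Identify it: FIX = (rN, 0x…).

0: ✓ CMP  NZCV=1001
1: ✓ ADDNE  r1←0x05
2: ✓ MOVNE  r2←0xda
3: · MOVLT
4: ✓ CMP  NZCV=1000
5: ✓ MOVNE  r1←0xdc
6: ✓ SUBLS  r0←0x70

FIX = (r1, 0xdc)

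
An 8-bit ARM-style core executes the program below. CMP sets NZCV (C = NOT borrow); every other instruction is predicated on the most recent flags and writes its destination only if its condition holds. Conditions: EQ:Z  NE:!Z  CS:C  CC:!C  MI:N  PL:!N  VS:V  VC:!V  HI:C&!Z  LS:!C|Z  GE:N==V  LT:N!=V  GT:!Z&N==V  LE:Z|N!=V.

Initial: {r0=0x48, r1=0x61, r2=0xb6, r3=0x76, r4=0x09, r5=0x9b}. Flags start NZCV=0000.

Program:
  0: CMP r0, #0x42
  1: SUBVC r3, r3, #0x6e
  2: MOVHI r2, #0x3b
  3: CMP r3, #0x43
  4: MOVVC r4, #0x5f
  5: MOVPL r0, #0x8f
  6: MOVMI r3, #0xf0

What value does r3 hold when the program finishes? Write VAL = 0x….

VAL = 0xf0

[0] flags=0010 → (cmp)
[1] flags=0010 VC?T → r3=0x08
[2] flags=0010 HI?T → r2=0x3b
[3] flags=1000 → (cmp)
[4] flags=1000 VC?T → r4=0x5f
[5] flags=1000 PL?F → skip
[6] flags=1000 MI?T → r3=0xf0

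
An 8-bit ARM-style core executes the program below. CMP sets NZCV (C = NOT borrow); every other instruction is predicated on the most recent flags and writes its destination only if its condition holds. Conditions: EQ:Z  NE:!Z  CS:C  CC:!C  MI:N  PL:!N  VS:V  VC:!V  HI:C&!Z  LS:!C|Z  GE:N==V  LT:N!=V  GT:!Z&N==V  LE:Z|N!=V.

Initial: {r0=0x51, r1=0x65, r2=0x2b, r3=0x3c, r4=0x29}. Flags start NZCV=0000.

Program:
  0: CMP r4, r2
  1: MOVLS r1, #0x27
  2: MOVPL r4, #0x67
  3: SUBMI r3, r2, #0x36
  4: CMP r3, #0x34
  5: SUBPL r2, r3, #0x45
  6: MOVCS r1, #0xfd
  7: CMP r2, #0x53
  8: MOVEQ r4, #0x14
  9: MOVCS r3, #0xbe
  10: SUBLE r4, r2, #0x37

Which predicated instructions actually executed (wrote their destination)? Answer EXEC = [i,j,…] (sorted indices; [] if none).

EXEC = [1,3,6,10]

[0] flags=1000 → (cmp)
[1] flags=1000 LS?T → r1=0x27
[2] flags=1000 PL?F → skip
[3] flags=1000 MI?T → r3=0xf5
[4] flags=1010 → (cmp)
[5] flags=1010 PL?F → skip
[6] flags=1010 CS?T → r1=0xfd
[7] flags=1000 → (cmp)
[8] flags=1000 EQ?F → skip
[9] flags=1000 CS?F → skip
[10] flags=1000 LE?T → r4=0xf4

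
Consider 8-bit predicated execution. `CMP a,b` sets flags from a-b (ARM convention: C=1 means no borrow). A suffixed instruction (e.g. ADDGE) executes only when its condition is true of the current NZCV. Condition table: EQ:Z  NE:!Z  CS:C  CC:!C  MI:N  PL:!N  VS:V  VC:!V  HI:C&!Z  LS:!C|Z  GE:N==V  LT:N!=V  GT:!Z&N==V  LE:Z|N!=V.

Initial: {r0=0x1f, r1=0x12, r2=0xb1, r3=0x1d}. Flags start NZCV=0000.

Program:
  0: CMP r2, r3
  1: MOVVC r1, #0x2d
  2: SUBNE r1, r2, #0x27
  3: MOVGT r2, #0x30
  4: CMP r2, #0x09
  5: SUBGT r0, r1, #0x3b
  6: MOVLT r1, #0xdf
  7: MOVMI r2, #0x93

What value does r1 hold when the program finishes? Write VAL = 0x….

VAL = 0xdf

0: ✓ CMP  NZCV=1010
1: ✓ MOVVC  r1←0x2d
2: ✓ SUBNE  r1←0x8a
3: · MOVGT
4: ✓ CMP  NZCV=1010
5: · SUBGT
6: ✓ MOVLT  r1←0xdf
7: ✓ MOVMI  r2←0x93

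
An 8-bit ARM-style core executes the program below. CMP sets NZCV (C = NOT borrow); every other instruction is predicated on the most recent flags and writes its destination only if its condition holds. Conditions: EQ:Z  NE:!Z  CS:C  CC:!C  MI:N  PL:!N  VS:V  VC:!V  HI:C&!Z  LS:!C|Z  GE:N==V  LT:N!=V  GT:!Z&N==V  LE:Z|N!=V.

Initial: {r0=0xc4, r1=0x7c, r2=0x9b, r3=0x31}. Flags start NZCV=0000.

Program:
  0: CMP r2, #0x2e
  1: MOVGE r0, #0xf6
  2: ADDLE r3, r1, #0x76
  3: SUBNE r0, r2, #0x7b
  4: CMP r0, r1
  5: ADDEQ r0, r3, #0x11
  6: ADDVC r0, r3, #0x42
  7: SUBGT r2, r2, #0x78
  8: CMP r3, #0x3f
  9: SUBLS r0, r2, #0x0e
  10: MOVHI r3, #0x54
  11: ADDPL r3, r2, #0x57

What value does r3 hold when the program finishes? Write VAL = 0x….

VAL = 0x54

[0] flags=0011 → (cmp)
[1] flags=0011 GE?F → skip
[2] flags=0011 LE?T → r3=0xf2
[3] flags=0011 NE?T → r0=0x20
[4] flags=1000 → (cmp)
[5] flags=1000 EQ?F → skip
[6] flags=1000 VC?T → r0=0x34
[7] flags=1000 GT?F → skip
[8] flags=1010 → (cmp)
[9] flags=1010 LS?F → skip
[10] flags=1010 HI?T → r3=0x54
[11] flags=1010 PL?F → skip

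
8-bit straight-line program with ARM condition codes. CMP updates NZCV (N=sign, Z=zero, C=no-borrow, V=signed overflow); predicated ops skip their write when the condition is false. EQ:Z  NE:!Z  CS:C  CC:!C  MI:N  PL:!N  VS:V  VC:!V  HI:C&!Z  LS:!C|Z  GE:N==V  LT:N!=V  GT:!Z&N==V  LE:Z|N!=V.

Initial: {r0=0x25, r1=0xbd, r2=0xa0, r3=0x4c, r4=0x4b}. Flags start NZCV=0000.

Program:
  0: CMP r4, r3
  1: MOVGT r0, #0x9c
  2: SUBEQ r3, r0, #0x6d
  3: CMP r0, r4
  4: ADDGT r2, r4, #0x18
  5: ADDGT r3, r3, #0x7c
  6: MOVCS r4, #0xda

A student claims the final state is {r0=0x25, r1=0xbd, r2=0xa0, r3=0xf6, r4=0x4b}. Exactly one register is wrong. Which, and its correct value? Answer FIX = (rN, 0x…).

[0] flags=1000 → (cmp)
[1] flags=1000 GT?F → skip
[2] flags=1000 EQ?F → skip
[3] flags=1000 → (cmp)
[4] flags=1000 GT?F → skip
[5] flags=1000 GT?F → skip
[6] flags=1000 CS?F → skip

FIX = (r3, 0x4c)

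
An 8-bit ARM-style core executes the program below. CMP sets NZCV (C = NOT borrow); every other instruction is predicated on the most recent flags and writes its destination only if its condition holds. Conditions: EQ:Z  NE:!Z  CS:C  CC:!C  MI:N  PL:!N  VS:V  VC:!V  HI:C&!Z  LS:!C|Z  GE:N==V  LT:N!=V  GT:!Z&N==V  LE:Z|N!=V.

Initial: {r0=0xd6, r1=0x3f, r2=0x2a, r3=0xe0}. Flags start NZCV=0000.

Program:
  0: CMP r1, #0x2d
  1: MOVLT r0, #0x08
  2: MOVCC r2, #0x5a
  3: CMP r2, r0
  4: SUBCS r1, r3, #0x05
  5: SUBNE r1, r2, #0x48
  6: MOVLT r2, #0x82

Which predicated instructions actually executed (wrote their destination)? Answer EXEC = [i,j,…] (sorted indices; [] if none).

[0] flags=0010 → (cmp)
[1] flags=0010 LT?F → skip
[2] flags=0010 CC?F → skip
[3] flags=0000 → (cmp)
[4] flags=0000 CS?F → skip
[5] flags=0000 NE?T → r1=0xe2
[6] flags=0000 LT?F → skip

EXEC = [5]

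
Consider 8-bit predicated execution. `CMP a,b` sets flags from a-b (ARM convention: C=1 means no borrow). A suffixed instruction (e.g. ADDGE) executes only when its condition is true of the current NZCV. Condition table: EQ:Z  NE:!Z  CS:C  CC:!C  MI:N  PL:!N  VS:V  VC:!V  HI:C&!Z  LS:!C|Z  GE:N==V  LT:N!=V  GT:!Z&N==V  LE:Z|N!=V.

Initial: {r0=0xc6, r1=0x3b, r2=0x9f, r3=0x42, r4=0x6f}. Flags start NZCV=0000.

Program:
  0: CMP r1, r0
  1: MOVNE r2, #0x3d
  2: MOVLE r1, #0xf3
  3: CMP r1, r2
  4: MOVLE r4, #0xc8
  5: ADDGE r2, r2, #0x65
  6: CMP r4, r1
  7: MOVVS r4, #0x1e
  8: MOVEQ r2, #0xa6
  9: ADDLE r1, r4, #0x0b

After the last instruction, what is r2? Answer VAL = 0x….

VAL = 0x3d

0: ✓ CMP  NZCV=0000
1: ✓ MOVNE  r2←0x3d
2: · MOVLE
3: ✓ CMP  NZCV=1000
4: ✓ MOVLE  r4←0xc8
5: · ADDGE
6: ✓ CMP  NZCV=1010
7: · MOVVS
8: · MOVEQ
9: ✓ ADDLE  r1←0xd3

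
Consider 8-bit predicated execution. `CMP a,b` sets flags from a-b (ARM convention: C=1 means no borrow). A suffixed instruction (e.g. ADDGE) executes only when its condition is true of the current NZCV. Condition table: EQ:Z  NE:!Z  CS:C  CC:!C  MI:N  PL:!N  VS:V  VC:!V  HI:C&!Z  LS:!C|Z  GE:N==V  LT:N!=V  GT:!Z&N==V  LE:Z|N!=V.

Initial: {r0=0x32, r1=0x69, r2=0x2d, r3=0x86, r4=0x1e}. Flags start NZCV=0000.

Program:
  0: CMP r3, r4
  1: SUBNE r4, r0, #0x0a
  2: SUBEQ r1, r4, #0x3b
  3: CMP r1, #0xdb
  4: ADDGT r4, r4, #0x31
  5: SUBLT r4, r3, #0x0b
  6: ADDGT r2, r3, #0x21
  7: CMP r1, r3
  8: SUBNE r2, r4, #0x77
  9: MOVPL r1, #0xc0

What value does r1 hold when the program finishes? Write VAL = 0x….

0: ✓ CMP  NZCV=0011
1: ✓ SUBNE  r4←0x28
2: · SUBEQ
3: ✓ CMP  NZCV=1001
4: ✓ ADDGT  r4←0x59
5: · SUBLT
6: ✓ ADDGT  r2←0xa7
7: ✓ CMP  NZCV=1001
8: ✓ SUBNE  r2←0xe2
9: · MOVPL

VAL = 0x69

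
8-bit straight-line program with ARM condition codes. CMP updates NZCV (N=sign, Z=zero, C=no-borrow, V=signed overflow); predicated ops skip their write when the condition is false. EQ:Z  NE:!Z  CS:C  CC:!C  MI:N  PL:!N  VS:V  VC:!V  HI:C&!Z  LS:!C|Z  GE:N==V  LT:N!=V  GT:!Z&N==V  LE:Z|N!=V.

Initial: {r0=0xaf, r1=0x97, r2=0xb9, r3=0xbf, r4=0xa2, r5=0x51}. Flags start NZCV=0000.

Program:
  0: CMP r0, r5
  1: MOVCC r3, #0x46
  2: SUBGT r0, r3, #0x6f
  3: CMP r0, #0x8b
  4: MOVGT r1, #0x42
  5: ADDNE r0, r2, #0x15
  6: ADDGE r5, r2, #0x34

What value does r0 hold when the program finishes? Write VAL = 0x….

VAL = 0xce

[0] flags=0011 → (cmp)
[1] flags=0011 CC?F → skip
[2] flags=0011 GT?F → skip
[3] flags=0010 → (cmp)
[4] flags=0010 GT?T → r1=0x42
[5] flags=0010 NE?T → r0=0xce
[6] flags=0010 GE?T → r5=0xed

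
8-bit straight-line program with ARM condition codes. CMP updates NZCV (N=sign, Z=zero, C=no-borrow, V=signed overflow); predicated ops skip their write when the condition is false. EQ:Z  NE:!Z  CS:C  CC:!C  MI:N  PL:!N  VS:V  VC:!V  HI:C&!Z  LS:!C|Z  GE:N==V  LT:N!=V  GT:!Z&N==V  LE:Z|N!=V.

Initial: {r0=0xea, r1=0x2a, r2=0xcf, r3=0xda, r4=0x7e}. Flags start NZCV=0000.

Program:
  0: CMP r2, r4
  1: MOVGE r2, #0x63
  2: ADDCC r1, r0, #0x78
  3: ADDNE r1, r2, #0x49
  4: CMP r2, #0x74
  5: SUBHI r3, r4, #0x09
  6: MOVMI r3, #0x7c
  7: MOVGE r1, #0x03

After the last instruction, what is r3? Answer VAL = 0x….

VAL = 0x75

[0] flags=0011 → (cmp)
[1] flags=0011 GE?F → skip
[2] flags=0011 CC?F → skip
[3] flags=0011 NE?T → r1=0x18
[4] flags=0011 → (cmp)
[5] flags=0011 HI?T → r3=0x75
[6] flags=0011 MI?F → skip
[7] flags=0011 GE?F → skip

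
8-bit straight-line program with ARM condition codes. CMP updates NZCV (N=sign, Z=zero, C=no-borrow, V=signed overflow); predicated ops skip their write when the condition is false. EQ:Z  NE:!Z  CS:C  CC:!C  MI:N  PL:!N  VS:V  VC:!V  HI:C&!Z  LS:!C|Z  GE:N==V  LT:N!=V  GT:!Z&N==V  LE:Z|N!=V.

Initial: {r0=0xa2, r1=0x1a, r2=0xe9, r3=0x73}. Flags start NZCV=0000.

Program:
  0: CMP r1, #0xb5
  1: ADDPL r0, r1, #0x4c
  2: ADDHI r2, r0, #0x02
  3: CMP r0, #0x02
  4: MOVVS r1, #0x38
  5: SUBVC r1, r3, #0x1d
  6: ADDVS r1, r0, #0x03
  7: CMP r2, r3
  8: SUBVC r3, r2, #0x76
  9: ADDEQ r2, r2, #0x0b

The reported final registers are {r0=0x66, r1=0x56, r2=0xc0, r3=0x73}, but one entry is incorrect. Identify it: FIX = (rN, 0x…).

FIX = (r2, 0xe9)

[0] flags=0000 → (cmp)
[1] flags=0000 PL?T → r0=0x66
[2] flags=0000 HI?F → skip
[3] flags=0010 → (cmp)
[4] flags=0010 VS?F → skip
[5] flags=0010 VC?T → r1=0x56
[6] flags=0010 VS?F → skip
[7] flags=0011 → (cmp)
[8] flags=0011 VC?F → skip
[9] flags=0011 EQ?F → skip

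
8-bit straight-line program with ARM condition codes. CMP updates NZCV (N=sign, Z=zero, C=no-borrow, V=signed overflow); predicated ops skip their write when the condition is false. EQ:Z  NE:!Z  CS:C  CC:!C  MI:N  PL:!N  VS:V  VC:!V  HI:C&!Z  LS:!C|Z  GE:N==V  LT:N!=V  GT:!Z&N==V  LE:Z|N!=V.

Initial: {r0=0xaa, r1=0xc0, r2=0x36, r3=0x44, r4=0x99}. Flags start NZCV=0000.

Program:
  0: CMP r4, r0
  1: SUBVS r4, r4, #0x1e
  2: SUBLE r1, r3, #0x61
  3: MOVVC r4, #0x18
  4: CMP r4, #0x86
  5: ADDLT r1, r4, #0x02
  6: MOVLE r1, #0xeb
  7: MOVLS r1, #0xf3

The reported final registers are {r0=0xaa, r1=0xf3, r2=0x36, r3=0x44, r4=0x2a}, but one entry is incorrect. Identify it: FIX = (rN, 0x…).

FIX = (r4, 0x18)

[0] flags=1000 → (cmp)
[1] flags=1000 VS?F → skip
[2] flags=1000 LE?T → r1=0xe3
[3] flags=1000 VC?T → r4=0x18
[4] flags=1001 → (cmp)
[5] flags=1001 LT?F → skip
[6] flags=1001 LE?F → skip
[7] flags=1001 LS?T → r1=0xf3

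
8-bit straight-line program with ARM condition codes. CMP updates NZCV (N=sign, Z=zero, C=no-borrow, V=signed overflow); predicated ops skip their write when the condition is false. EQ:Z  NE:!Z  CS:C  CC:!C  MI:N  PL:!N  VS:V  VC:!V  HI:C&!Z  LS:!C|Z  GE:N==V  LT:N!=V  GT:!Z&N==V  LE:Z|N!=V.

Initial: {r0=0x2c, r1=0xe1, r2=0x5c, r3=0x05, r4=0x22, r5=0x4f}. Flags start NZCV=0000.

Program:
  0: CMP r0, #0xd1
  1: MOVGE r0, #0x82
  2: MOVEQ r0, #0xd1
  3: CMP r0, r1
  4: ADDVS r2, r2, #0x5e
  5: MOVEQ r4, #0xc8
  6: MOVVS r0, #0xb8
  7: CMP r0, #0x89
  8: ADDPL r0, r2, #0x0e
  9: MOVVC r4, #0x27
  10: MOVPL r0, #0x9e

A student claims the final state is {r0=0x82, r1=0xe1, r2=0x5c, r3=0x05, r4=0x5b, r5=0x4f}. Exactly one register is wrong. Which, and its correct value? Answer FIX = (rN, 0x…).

[0] flags=0000 → (cmp)
[1] flags=0000 GE?T → r0=0x82
[2] flags=0000 EQ?F → skip
[3] flags=1000 → (cmp)
[4] flags=1000 VS?F → skip
[5] flags=1000 EQ?F → skip
[6] flags=1000 VS?F → skip
[7] flags=1000 → (cmp)
[8] flags=1000 PL?F → skip
[9] flags=1000 VC?T → r4=0x27
[10] flags=1000 PL?F → skip

FIX = (r4, 0x27)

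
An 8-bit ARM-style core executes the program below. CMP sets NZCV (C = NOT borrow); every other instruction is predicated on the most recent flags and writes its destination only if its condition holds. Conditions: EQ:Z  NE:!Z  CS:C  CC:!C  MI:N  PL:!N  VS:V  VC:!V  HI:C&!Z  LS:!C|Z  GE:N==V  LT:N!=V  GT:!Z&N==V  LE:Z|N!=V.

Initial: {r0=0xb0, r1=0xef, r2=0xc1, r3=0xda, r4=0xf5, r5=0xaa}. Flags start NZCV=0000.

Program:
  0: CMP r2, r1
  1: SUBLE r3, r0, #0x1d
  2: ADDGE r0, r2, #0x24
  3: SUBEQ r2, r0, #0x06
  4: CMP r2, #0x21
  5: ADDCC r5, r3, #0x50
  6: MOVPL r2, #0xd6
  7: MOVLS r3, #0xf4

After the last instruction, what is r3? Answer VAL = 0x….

[0] flags=1000 → (cmp)
[1] flags=1000 LE?T → r3=0x93
[2] flags=1000 GE?F → skip
[3] flags=1000 EQ?F → skip
[4] flags=1010 → (cmp)
[5] flags=1010 CC?F → skip
[6] flags=1010 PL?F → skip
[7] flags=1010 LS?F → skip

VAL = 0x93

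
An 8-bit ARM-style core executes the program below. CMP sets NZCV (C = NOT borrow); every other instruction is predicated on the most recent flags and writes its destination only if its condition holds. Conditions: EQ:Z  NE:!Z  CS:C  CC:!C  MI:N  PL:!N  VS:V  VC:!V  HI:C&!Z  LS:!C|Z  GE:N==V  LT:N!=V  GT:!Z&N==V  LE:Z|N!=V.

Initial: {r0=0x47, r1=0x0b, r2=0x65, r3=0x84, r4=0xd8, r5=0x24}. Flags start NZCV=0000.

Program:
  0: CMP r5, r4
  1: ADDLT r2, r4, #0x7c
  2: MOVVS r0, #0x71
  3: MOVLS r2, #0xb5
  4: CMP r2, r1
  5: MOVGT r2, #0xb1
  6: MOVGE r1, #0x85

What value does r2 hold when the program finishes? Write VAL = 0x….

0: ✓ CMP  NZCV=0000
1: · ADDLT
2: · MOVVS
3: ✓ MOVLS  r2←0xb5
4: ✓ CMP  NZCV=1010
5: · MOVGT
6: · MOVGE

VAL = 0xb5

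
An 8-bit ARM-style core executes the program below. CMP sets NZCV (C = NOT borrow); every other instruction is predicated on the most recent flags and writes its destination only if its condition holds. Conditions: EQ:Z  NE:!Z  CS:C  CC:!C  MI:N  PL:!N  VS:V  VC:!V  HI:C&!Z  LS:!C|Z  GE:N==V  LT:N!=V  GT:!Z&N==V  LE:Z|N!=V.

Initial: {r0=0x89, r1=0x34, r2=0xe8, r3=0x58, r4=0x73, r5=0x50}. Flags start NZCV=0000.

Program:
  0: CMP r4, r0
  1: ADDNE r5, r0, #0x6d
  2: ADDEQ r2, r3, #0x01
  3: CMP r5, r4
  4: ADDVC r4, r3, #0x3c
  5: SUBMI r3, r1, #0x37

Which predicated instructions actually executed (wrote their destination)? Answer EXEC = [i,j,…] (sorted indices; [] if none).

EXEC = [1,4,5]

[0] flags=1001 → (cmp)
[1] flags=1001 NE?T → r5=0xf6
[2] flags=1001 EQ?F → skip
[3] flags=1010 → (cmp)
[4] flags=1010 VC?T → r4=0x94
[5] flags=1010 MI?T → r3=0xfd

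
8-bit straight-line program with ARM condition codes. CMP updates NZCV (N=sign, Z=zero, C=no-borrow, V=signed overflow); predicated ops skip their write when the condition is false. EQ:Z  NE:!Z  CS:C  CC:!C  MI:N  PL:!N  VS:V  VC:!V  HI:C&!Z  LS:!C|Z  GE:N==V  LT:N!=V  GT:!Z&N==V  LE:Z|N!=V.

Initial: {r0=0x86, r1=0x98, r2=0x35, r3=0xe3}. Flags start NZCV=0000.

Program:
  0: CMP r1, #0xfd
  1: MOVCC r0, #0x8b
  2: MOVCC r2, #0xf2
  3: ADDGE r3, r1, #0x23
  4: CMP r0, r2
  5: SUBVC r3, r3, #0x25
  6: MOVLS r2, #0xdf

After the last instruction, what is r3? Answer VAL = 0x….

[0] flags=1000 → (cmp)
[1] flags=1000 CC?T → r0=0x8b
[2] flags=1000 CC?T → r2=0xf2
[3] flags=1000 GE?F → skip
[4] flags=1000 → (cmp)
[5] flags=1000 VC?T → r3=0xbe
[6] flags=1000 LS?T → r2=0xdf

VAL = 0xbe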